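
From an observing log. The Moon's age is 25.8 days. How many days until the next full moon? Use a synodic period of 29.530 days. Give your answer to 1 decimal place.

Full moon occurs at elongation 180°, i.e. at age 29.530 × 180/360 = 14.765 d.
This lunation's full moon (14.765 d) has passed, so add one period: 44.295 − 25.8 = 18.495 days.

18.5 days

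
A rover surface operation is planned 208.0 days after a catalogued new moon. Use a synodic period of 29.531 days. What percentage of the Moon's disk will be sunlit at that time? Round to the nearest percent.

208.0 d spans 7 complete synodic months (7 × 29.531 = 206.72 d) plus 1.28 d.
Phase angle: θ = 360°·(1.28 d)/(29.531 d) = 15.6°.
Illuminated fraction = (1 − cos 15.6°)/2 = (1 − 0.963)/2 ≈ 0.019, so 2%.

2%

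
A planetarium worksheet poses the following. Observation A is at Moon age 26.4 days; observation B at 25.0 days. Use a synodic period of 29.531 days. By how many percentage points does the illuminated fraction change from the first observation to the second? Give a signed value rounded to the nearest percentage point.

+11 pp

First observation: θ = 360°·26.4/29.531 = 321.8°, so f = 0.107.
Second observation: θ = 304.8°, f = 0.215.
Δf = 0.215 − 0.107 = +0.108, i.e. +11 pp.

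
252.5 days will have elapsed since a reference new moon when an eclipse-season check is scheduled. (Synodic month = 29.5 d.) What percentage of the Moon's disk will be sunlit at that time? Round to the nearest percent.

252.5 d spans 8 complete synodic months (8 × 29.5 = 236.00 d) plus 16.50 d.
The Moon has covered 16.50/29.5 of its cycle, so θ ≈ 360° × 16.50/29.5 = 201.4°.
Illuminated fraction = (1 − cos 201.4°)/2 = (1 − (-0.931))/2 ≈ 0.966, so 97%.

97%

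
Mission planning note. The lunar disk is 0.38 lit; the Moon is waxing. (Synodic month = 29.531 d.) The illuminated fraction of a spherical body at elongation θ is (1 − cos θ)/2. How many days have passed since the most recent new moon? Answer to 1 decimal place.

cos θ = 1 − 2f = 0.240, giving a principal value of 76.1°.
Waxing ⇒ before full, so θ = 76.1°.
That fraction of the synodic month is 76.1/360 × 29.531 d ≈ 6.24 d.

6.2 days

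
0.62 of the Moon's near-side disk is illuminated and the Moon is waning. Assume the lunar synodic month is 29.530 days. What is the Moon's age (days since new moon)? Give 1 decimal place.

Invert f = (1 − cos θ)/2 to get cos θ = 1 − 2(0.62) = -0.240, hence θ₀ = arccos -0.240 = 103.9°.
A waning Moon lies in 180°–360°, so θ = 360° − 103.9° = 256.1°.
Age = 29.530 × 256.1°/360° ≈ 21.01 days.

21.0 days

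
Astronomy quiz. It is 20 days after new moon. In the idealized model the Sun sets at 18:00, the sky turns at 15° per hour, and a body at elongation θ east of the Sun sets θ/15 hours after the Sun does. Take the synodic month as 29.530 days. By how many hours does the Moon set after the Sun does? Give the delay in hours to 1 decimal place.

The Moon has covered 20/29.530 of its cycle, so θ ≈ 360° × 20/29.530 = 243.8°.
Delay after the Sun = 243.8° / (15°/h) ≈ 16.25 h.
So the Moon sets 16.25 h after the Sun.

16.3 h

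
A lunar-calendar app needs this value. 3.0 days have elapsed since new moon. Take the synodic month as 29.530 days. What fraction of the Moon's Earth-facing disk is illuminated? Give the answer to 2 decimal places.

Phase angle: θ = 360°·(3.0 d)/(29.530 d) = 36.6°.
Illuminated fraction = (1 − cos 36.6°)/2 = (1 − 0.803)/2 ≈ 0.098.

0.10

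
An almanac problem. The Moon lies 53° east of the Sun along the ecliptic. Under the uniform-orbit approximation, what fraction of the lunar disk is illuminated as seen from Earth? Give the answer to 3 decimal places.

0.199

cos 53° = 0.602, so f = (1 − 0.602)/2 = 0.199.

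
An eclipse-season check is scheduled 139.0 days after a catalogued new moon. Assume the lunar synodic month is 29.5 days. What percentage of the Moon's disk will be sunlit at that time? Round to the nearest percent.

139.0 d spans 4 complete synodic months (4 × 29.5 = 118.00 d) plus 21.00 d.
The Moon has covered 21.00/29.5 of its cycle, so θ ≈ 360° × 21.00/29.5 = 256.3°.
cos 256.3° = (-0.237), so f = (1 − (-0.237))/2 = 0.619, so 62%.

62%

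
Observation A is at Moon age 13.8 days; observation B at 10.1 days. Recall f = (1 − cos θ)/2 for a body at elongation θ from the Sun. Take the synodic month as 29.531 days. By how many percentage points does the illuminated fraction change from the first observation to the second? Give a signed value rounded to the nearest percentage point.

-22 pp

First observation: θ = 360°·13.8/29.531 = 168.2°, so f = 0.989.
Second observation: θ = 123.1°, f = 0.773.
Δf = 0.773 − 0.989 = -0.216, i.e. -22 pp.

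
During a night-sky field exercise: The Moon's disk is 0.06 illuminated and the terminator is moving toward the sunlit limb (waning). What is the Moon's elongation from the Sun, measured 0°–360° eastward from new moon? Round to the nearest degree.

From f = (1 − cos θ)/2: cos θ = 1 − 2×0.06 = 0.880; arccos → 28.4°.
Waning ⇒ past full, so θ = 360° − 28.4° = 331.6°.

332°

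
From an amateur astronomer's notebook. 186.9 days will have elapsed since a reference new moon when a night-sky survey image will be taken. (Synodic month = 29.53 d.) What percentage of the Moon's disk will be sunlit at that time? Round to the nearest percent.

Reduce mod P: 186.9 − 6×29.53 = 9.72 d into the current lunation.
Elongation θ = 360° × 9.72/29.53 ≈ 118.5°.
cos 118.5° = (-0.477), so f = (1 − (-0.477))/2 = 0.739, so 74%.

74%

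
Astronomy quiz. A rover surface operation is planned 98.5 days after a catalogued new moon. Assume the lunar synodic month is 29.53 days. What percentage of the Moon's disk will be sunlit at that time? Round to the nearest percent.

98.5/29.53 = 3.336 lunations, so 3 complete cycles and 9.91 d into the next.
The Moon has covered 9.91/29.53 of its cycle, so θ ≈ 360° × 9.91/29.53 = 120.8°.
With cos θ = (-0.512), the lit fraction is (1 − (-0.512))/2 ≈ 0.756, so 76%.

76%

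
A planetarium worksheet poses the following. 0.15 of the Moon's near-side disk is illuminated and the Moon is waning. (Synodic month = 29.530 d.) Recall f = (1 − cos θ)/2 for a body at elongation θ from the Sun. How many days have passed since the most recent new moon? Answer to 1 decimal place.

Invert f = (1 − cos θ)/2 to get cos θ = 1 − 2(0.15) = 0.700, hence θ₀ = arccos 0.700 = 45.6°.
Since the Moon is past full (waning), take the reflex angle: θ = 360° − 45.6° = 314.4°.
Age = 29.530 × 314.4°/360° ≈ 25.79 days.

25.8 days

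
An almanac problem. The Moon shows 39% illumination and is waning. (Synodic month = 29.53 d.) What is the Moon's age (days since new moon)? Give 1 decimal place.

23.2 days

Invert f = (1 − cos θ)/2 to get cos θ = 1 − 2(0.39) = 0.220, hence θ₀ = arccos 0.220 = 77.3°.
Waning ⇒ past full, so θ = 360° − 77.3° = 282.7°.
Age = 29.53 × 282.7°/360° ≈ 23.19 days.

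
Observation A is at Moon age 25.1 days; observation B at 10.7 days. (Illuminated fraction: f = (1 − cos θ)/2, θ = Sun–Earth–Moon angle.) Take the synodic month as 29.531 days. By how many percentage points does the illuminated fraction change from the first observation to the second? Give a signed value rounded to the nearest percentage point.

First observation: θ = 360°·25.1/29.531 = 306.0°, so f = 0.206.
Second observation: θ = 130.4°, f = 0.824.
Δf = 0.824 − 0.206 = +0.618, i.e. +62 pp.

+62 percentage points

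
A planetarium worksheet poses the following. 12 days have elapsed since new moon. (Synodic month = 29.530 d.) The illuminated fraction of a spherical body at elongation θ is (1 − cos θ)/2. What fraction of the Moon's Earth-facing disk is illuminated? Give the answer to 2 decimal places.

0.92

Elongation θ = 360° × 12/29.530 ≈ 146.3°.
Illuminated fraction = (1 − cos 146.3°)/2 = (1 − (-0.832))/2 ≈ 0.916.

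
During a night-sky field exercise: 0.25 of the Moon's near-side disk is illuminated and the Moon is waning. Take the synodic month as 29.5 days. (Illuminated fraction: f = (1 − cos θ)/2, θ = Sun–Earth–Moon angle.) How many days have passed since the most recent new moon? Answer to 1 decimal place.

24.6 days

From f = (1 − cos θ)/2: cos θ = 1 − 2×0.25 = 0.500; arccos → 60.0°.
Waning ⇒ past full, so θ = 360° − 60.0° = 300.0°.
At 360°/29.5 d per day, 300.0° corresponds to 24.58 days.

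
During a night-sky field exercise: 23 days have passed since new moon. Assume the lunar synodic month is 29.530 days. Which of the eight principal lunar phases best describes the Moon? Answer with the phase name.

last quarter

θ ≈ 360° × 23/29.530 = 280°, which falls in the last quarter sector.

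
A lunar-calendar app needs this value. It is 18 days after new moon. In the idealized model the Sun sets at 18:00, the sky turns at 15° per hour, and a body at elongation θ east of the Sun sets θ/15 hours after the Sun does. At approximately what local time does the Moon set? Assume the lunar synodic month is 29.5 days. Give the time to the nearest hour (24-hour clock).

09:00

Phase angle: θ = 360°·(18 d)/(29.5 d) = 219.7°.
Delay after the Sun = 219.7° / (15°/h) ≈ 14.64 h.
18:00 + 14.64 h ≈ 08:39 → 09:00 to the nearest hour.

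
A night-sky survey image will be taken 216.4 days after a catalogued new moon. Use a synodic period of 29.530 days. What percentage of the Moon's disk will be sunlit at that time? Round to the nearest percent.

216.4 d spans 7 complete synodic months (7 × 29.530 = 206.71 d) plus 9.69 d.
Phase angle: θ = 360°·(9.69 d)/(29.530 d) = 118.1°.
With cos θ = (-0.471), the lit fraction is (1 − (-0.471))/2 ≈ 0.736, so 74%.

74%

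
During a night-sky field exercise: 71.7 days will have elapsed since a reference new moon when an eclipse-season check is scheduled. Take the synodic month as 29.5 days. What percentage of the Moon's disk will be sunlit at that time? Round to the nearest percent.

71.7/29.5 = 2.431 lunations, so 2 complete cycles and 12.70 d into the next.
Elongation θ = 360° × 12.70/29.5 ≈ 155.0°.
cos 155.0° = (-0.906), so f = (1 − (-0.906))/2 = 0.953, so 95%.

95%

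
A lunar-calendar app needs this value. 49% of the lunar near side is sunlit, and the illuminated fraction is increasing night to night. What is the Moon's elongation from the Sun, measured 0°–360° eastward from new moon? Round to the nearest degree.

Invert f = (1 − cos θ)/2 to get cos θ = 1 − 2(0.49) = 0.020, hence θ₀ = arccos 0.020 = 88.9°.
Before full moon the principal value applies: θ = 88.9°.

89°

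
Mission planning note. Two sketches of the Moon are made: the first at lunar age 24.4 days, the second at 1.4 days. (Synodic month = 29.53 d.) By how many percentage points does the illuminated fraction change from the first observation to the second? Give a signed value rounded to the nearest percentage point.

θ₁ = 360° × 24.4/29.53 = 297.5°, f₁ = (1 − cos θ₁)/2 = 0.269.
θ₂ = 360° × 1.4/29.53 = 17.1°, f₂ = (1 − cos θ₂)/2 = 0.022.
Change = f₂ − f₁ = -0.247 → -25 percentage points.

-25 percentage points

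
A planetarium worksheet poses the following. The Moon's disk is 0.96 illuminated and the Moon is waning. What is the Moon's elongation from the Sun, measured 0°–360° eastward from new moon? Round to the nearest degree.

From f = (1 − cos θ)/2: cos θ = 1 − 2×0.96 = -0.920; arccos → 156.9°.
Waning ⇒ past full, so θ = 360° − 156.9° = 203.1°.

203°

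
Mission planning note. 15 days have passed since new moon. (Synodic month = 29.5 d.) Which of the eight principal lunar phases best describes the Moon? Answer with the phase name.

At 15/29.5 of the cycle, θ ≈ 183° — the full moon range.

full moon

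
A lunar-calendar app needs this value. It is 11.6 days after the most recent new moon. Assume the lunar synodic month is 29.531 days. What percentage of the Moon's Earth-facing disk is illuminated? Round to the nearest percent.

Elongation θ = 360° × 11.6/29.531 ≈ 141.4°.
cos 141.4° = (-0.782), so f = (1 − (-0.782))/2 = 0.891, so 89%.

89%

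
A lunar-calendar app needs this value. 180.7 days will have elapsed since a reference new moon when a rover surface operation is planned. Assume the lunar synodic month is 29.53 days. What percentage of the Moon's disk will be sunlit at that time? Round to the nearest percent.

180.7 d spans 6 complete synodic months (6 × 29.53 = 177.18 d) plus 3.52 d.
Elongation θ = 360° × 3.52/29.53 ≈ 42.9°.
Illuminated fraction = (1 − cos 42.9°)/2 = (1 − 0.732)/2 ≈ 0.134, so 13%.

13%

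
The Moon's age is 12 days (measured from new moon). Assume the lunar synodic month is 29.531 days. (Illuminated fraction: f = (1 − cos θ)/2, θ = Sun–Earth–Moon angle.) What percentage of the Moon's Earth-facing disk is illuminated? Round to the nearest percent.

92%

Elongation θ = 360° × 12/29.531 ≈ 146.3°.
Illuminated fraction = (1 − cos 146.3°)/2 = (1 − (-0.832))/2 ≈ 0.916, so 92%.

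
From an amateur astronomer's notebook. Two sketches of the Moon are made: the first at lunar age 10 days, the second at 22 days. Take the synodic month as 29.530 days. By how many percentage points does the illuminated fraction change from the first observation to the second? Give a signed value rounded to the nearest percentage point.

-25 pp

θ₁ = 360° × 10/29.530 = 121.9°, f₁ = (1 − cos θ₁)/2 = 0.764.
θ₂ = 360° × 22/29.530 = 268.2°, f₂ = (1 − cos θ₂)/2 = 0.516.
Change = f₂ − f₁ = -0.249 → -25 percentage points.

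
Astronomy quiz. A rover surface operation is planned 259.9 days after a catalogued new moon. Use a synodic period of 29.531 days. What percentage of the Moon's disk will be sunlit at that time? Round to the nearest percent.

Reduce mod P: 259.9 − 8×29.531 = 23.65 d into the current lunation.
Elongation θ = 360° × 23.65/29.531 ≈ 288.3°.
cos 288.3° = 0.315, so f = (1 − 0.315)/2 = 0.343, so 34%.

34%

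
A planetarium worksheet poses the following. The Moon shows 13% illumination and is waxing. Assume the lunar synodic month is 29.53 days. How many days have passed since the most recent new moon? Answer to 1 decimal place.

Invert f = (1 − cos θ)/2 to get cos θ = 1 − 2(0.13) = 0.740, hence θ₀ = arccos 0.740 = 42.3°.
Waxing ⇒ before full, so θ = 42.3°.
Age = 29.53 × 42.3°/360° ≈ 3.47 days.

3.5 days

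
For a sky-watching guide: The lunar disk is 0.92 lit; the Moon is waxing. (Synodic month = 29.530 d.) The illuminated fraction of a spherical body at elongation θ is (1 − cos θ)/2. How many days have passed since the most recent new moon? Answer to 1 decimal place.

12.1 days

Invert f = (1 − cos θ)/2 to get cos θ = 1 − 2(0.92) = -0.840, hence θ₀ = arccos -0.840 = 147.1°.
Waxing ⇒ before full, so θ = 147.1°.
At 360°/29.530 d per day, 147.1° corresponds to 12.07 days.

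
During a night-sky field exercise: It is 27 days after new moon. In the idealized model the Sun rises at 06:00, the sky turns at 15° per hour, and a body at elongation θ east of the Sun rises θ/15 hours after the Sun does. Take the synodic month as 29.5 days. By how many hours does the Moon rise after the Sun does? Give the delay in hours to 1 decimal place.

The Moon has covered 27/29.5 of its cycle, so θ ≈ 360° × 27/29.5 = 329.5°.
Delay after the Sun = 329.5° / (15°/h) ≈ 21.97 h.
So the Moon rises 21.97 h after the Sun.

22.0 h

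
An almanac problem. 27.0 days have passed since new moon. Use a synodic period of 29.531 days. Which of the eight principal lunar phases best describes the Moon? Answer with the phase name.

waning crescent

At 27.0/29.531 of the cycle, θ ≈ 329° — the waning crescent range.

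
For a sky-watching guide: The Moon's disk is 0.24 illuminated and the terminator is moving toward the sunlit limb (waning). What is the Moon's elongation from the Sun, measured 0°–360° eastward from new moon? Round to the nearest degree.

301°

cos θ = 1 − 2f = 0.520, giving a principal value of 58.7°.
Since the Moon is past full (waning), take the reflex angle: θ = 360° − 58.7° = 301.3°.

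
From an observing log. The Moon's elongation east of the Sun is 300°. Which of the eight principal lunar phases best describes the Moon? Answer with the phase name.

The waning crescent sector spans roughly 292°–338°; 300° falls inside it.

waning crescent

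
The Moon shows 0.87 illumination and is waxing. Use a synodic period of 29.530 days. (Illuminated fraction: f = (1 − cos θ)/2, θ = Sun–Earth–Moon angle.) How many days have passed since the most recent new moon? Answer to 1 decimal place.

Invert f = (1 − cos θ)/2 to get cos θ = 1 − 2(0.87) = -0.740, hence θ₀ = arccos -0.740 = 137.7°.
Before full moon the principal value applies: θ = 137.7°.
That fraction of the synodic month is 137.7/360 × 29.530 d ≈ 11.30 d.

11.3 days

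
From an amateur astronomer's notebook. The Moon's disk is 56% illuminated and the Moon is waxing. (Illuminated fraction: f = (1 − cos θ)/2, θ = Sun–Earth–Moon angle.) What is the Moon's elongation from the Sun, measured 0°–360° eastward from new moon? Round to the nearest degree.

cos θ = 1 − 2f = -0.120, giving a principal value of 96.9°.
Before full moon the principal value applies: θ = 96.9°.

97°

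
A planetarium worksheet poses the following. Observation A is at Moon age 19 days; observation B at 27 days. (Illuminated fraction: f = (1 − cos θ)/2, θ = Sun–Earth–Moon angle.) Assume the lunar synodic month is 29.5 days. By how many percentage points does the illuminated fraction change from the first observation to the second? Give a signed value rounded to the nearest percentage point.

θ₁ = 360° × 19/29.5 = 231.9°, f₁ = (1 − cos θ₁)/2 = 0.809.
θ₂ = 360° × 27/29.5 = 329.5°, f₂ = (1 − cos θ₂)/2 = 0.069.
Change = f₂ − f₁ = -0.740 → -74 percentage points.

-74 pp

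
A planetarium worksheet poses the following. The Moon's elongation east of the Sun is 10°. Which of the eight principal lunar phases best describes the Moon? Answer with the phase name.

new moon

The new moon sector spans roughly -22°–22°; 10° falls inside it.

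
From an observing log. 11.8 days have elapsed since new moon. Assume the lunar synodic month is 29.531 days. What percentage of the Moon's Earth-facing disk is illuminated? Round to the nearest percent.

90%

Phase angle: θ = 360°·(11.8 d)/(29.531 d) = 143.8°.
Illuminated fraction = (1 − cos 143.8°)/2 = (1 − (-0.807))/2 ≈ 0.904, so 90%.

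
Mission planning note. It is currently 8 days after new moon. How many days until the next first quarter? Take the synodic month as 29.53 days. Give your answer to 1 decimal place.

First quarter occurs at elongation 90°, i.e. at age 29.53 × 90/360 = 7.383 d.
Already past this cycle's first quarter; the next is at 7.383 + 29.53 = 36.913 d, so 36.913 − 8 = 28.913 days.

28.9 days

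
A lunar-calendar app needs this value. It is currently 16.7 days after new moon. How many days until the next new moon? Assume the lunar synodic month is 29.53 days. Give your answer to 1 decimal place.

12.8 days

One full lunation from the last new moon is 29.53 d; remaining = 29.53 − 16.7 = 12.830 d.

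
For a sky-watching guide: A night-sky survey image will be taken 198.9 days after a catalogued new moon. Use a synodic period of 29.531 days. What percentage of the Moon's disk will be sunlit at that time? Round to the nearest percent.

Reduce mod P: 198.9 − 6×29.531 = 21.71 d into the current lunation.
Elongation θ = 360° × 21.71/29.531 ≈ 264.7°.
Illuminated fraction = (1 − cos 264.7°)/2 = (1 − (-0.092))/2 ≈ 0.546, so 55%.

55%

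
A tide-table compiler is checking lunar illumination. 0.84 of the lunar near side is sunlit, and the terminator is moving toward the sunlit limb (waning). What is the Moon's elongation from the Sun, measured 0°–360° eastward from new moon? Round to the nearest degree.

227°

cos θ = 1 − 2f = -0.680, giving a principal value of 132.8°.
Waning ⇒ past full, so θ = 360° − 132.8° = 227.2°.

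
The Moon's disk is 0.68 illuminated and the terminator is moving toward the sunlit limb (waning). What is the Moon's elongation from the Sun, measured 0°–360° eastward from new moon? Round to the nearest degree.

249°

cos θ = 1 − 2f = -0.360, giving a principal value of 111.1°.
A waning Moon lies in 180°–360°, so θ = 360° − 111.1° = 248.9°.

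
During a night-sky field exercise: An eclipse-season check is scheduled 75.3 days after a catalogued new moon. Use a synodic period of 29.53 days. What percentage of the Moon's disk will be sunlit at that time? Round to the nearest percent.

98%

75.3/29.53 = 2.550 lunations, so 2 complete cycles and 16.24 d into the next.
The Moon has covered 16.24/29.53 of its cycle, so θ ≈ 360° × 16.24/29.53 = 198.0°.
With cos θ = (-0.951), the lit fraction is (1 − (-0.951))/2 ≈ 0.976, so 98%.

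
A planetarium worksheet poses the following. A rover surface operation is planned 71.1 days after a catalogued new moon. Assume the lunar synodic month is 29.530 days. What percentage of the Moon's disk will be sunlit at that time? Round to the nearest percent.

92%

71.1 d spans 2 complete synodic months (2 × 29.530 = 59.06 d) plus 12.04 d.
The Moon has covered 12.04/29.530 of its cycle, so θ ≈ 360° × 12.04/29.530 = 146.8°.
Illuminated fraction = (1 − cos 146.8°)/2 = (1 − (-0.837))/2 ≈ 0.918, so 92%.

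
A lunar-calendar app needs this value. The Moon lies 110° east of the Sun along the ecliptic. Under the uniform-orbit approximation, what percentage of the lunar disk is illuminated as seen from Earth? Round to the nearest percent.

f = (1 − cos 110°)/2 = (1 − (-0.342))/2 ≈ 0.671, i.e. 67%.

67%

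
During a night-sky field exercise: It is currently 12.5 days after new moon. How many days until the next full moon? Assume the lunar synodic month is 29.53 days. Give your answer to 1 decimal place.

2.3 days

Full moon occurs at elongation 180°, i.e. at age 29.53 × 180/360 = 14.765 d.
That is 14.765 − 12.5 = 2.265 days ahead.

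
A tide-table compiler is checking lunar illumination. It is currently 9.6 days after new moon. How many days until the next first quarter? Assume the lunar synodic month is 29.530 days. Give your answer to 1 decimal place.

27.3 days

First quarter occurs at elongation 90°, i.e. at age 29.530 × 90/360 = 7.383 d.
Already past this cycle's first quarter; the next is at 7.383 + 29.530 = 36.913 d, so 36.913 − 9.6 = 27.313 days.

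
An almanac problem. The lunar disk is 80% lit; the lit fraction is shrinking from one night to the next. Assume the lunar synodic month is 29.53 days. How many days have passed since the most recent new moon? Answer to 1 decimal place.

cos θ = 1 − 2f = -0.600, giving a principal value of 126.9°.
A waning Moon lies in 180°–360°, so θ = 360° − 126.9° = 233.1°.
At 360°/29.53 d per day, 233.1° corresponds to 19.12 days.

19.1 days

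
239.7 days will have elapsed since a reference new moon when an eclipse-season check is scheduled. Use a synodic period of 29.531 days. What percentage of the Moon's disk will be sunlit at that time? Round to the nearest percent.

Reduce mod P: 239.7 − 8×29.531 = 3.45 d into the current lunation.
The Moon has covered 3.45/29.531 of its cycle, so θ ≈ 360° × 3.45/29.531 = 42.1°.
With cos θ = 0.742, the lit fraction is (1 − 0.742)/2 ≈ 0.129, so 13%.

13%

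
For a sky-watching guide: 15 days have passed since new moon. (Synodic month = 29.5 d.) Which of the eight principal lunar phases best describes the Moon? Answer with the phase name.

θ ≈ 360° × 15/29.5 = 183°, which falls in the full moon sector.

full moon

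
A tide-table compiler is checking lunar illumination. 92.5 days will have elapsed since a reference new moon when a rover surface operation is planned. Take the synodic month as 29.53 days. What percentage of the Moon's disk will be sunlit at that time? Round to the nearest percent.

Reduce mod P: 92.5 − 3×29.53 = 3.91 d into the current lunation.
Elongation θ = 360° × 3.91/29.53 ≈ 47.7°.
cos 47.7° = 0.673, so f = (1 − 0.673)/2 = 0.163, so 16%.

16%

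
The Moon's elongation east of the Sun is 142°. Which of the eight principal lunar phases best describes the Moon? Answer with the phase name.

waxing gibbous

142° lies in the waxing gibbous sector of the 8-phase cycle.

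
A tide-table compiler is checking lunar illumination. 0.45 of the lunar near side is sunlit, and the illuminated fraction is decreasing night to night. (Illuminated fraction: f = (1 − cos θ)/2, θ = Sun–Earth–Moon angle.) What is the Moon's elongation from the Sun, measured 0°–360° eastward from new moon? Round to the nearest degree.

276°

From f = (1 − cos θ)/2: cos θ = 1 − 2×0.45 = 0.100; arccos → 84.3°.
A waning Moon lies in 180°–360°, so θ = 360° − 84.3° = 275.7°.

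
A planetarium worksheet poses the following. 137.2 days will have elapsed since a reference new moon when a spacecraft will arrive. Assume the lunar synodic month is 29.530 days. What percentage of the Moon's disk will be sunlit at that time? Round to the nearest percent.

137.2/29.530 = 4.646 lunations, so 4 complete cycles and 19.08 d into the next.
The Moon has covered 19.08/29.530 of its cycle, so θ ≈ 360° × 19.08/29.530 = 232.6°.
Illuminated fraction = (1 − cos 232.6°)/2 = (1 − (-0.607))/2 ≈ 0.804, so 80%.

80%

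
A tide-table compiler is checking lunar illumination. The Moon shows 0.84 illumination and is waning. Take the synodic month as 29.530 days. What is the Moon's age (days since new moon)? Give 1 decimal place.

18.6 days

cos θ = 1 − 2f = -0.680, giving a principal value of 132.8°.
Waning ⇒ past full, so θ = 360° − 132.8° = 227.2°.
At 360°/29.530 d per day, 227.2° corresponds to 18.63 days.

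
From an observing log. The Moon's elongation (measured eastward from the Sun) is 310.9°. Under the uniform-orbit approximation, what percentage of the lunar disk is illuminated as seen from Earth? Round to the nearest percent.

17%

f = (1 − cos 310.9°)/2 = (1 − 0.655)/2 ≈ 0.173, i.e. 17%.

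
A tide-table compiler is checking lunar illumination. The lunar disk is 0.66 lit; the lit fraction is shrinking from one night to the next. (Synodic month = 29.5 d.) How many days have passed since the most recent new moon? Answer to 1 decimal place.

20.6 days

Invert f = (1 − cos θ)/2 to get cos θ = 1 − 2(0.66) = -0.320, hence θ₀ = arccos -0.320 = 108.7°.
Waning ⇒ past full, so θ = 360° − 108.7° = 251.3°.
At 360°/29.5 d per day, 251.3° corresponds to 20.60 days.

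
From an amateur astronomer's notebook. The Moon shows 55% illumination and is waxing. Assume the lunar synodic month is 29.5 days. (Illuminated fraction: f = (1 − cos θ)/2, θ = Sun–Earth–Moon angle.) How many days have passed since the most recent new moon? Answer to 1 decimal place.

7.8 days

cos θ = 1 − 2f = -0.100, giving a principal value of 95.7°.
Waxing ⇒ before full, so θ = 95.7°.
That fraction of the synodic month is 95.7/360 × 29.5 d ≈ 7.85 d.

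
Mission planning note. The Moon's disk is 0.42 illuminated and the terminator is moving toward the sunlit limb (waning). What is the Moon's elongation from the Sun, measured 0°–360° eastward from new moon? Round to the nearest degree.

279°

cos θ = 1 − 2f = 0.160, giving a principal value of 80.8°.
Waning ⇒ past full, so θ = 360° − 80.8° = 279.2°.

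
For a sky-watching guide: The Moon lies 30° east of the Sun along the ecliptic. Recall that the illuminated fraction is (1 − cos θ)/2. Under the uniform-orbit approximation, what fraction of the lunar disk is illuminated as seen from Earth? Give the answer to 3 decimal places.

0.067

cos 30° = 0.866, so f = (1 − 0.866)/2 = 0.067.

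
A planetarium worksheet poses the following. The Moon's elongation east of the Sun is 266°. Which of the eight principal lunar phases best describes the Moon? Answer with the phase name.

The last quarter sector spans roughly 248°–292°; 266° falls inside it.

last quarter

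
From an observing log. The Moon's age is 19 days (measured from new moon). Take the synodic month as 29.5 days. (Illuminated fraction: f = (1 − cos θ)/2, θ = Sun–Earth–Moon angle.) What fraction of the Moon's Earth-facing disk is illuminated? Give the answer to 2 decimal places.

0.81

The Moon has covered 19/29.5 of its cycle, so θ ≈ 360° × 19/29.5 = 231.9°.
cos 231.9° = (-0.618), so f = (1 − (-0.618))/2 = 0.809.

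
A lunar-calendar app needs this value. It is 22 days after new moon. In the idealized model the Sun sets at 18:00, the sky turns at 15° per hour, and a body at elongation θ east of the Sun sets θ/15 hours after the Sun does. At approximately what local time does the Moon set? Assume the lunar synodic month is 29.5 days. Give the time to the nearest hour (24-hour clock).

Phase angle: θ = 360°·(22 d)/(29.5 d) = 268.5°.
The Moon trails the Sun by θ/15 = 268.5/15 ≈ 17.90 hours.
18:00 + 17.90 h ≈ 11:54 → 12:00 to the nearest hour.

12:00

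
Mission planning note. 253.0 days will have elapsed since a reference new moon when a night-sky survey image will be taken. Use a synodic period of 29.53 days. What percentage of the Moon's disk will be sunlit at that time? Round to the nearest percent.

Reduce mod P: 253.0 − 8×29.53 = 16.76 d into the current lunation.
Phase angle: θ = 360°·(16.76 d)/(29.53 d) = 204.3°.
cos 204.3° = (-0.911), so f = (1 − (-0.911))/2 = 0.956, so 96%.

96%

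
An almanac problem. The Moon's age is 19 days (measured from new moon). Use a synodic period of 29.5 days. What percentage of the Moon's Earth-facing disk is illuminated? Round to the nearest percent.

Phase angle: θ = 360°·(19 d)/(29.5 d) = 231.9°.
Illuminated fraction = (1 − cos 231.9°)/2 = (1 − (-0.618))/2 ≈ 0.809, so 81%.

81%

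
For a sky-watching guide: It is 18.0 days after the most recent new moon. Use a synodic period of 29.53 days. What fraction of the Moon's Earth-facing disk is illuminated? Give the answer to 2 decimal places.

Phase angle: θ = 360°·(18.0 d)/(29.53 d) = 219.4°.
cos 219.4° = (-0.772), so f = (1 − (-0.772))/2 = 0.886.

0.89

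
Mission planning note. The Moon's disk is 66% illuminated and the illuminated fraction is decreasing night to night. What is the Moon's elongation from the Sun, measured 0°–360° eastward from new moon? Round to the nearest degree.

251°

Invert f = (1 − cos θ)/2 to get cos θ = 1 − 2(0.66) = -0.320, hence θ₀ = arccos -0.320 = 108.7°.
Since the Moon is past full (waning), take the reflex angle: θ = 360° − 108.7° = 251.3°.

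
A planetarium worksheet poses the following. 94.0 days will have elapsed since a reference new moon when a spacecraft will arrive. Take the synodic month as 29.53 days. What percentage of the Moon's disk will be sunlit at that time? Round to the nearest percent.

30%

Reduce mod P: 94.0 − 3×29.53 = 5.41 d into the current lunation.
Phase angle: θ = 360°·(5.41 d)/(29.53 d) = 66.0°.
With cos θ = 0.407, the lit fraction is (1 − 0.407)/2 ≈ 0.296, so 30%.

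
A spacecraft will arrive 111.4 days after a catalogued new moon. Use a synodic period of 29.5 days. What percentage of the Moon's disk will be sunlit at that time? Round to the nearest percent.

Reduce mod P: 111.4 − 3×29.5 = 22.90 d into the current lunation.
Elongation θ = 360° × 22.90/29.5 ≈ 279.5°.
Illuminated fraction = (1 − cos 279.5°)/2 = (1 − 0.164)/2 ≈ 0.418, so 42%.

42%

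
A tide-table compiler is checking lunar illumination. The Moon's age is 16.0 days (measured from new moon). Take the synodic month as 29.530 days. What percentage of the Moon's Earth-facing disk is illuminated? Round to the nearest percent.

98%

Phase angle: θ = 360°·(16.0 d)/(29.530 d) = 195.1°.
Illuminated fraction = (1 − cos 195.1°)/2 = (1 − (-0.966))/2 ≈ 0.983, so 98%.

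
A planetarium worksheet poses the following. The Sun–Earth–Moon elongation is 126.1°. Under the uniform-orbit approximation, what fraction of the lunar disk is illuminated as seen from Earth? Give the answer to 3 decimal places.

cos 126.1° = (-0.589), so f = (1 − (-0.589))/2 = 0.795.

0.795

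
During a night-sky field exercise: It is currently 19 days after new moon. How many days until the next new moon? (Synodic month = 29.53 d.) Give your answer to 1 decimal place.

10.5 days

One full lunation from the last new moon is 29.53 d; remaining = 29.53 − 19 = 10.530 d.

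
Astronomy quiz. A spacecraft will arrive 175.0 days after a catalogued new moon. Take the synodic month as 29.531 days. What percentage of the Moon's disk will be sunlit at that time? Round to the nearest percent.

5%

Reduce mod P: 175.0 − 5×29.531 = 27.34 d into the current lunation.
Phase angle: θ = 360°·(27.34 d)/(29.531 d) = 333.4°.
With cos θ = 0.894, the lit fraction is (1 − 0.894)/2 ≈ 0.053, so 5%.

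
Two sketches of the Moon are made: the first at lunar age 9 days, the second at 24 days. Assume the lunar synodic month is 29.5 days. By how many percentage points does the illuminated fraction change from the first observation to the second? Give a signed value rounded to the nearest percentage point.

θ₁ = 360° × 9/29.5 = 109.8°, f₁ = (1 − cos θ₁)/2 = 0.670.
θ₂ = 360° × 24/29.5 = 292.9°, f₂ = (1 − cos θ₂)/2 = 0.306.
Change = f₂ − f₁ = -0.364 → -36 percentage points.

-36 percentage points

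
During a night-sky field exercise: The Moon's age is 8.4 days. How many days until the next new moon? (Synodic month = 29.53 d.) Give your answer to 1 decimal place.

21.1 days

The next new moon completes the synodic month: 29.53 − 8.4 = 21.130 days.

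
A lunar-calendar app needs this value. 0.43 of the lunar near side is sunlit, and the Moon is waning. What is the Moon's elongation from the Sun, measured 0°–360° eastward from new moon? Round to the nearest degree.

From f = (1 − cos θ)/2: cos θ = 1 − 2×0.43 = 0.140; arccos → 82.0°.
Waning ⇒ past full, so θ = 360° − 82.0° = 278.0°.

278°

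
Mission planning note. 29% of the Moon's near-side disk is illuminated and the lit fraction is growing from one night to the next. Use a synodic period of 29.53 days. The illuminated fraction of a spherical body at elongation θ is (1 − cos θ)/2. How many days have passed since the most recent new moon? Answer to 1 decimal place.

Invert f = (1 − cos θ)/2 to get cos θ = 1 − 2(0.29) = 0.420, hence θ₀ = arccos 0.420 = 65.2°.
Before full moon the principal value applies: θ = 65.2°.
At 360°/29.53 d per day, 65.2° corresponds to 5.35 days.

5.3 days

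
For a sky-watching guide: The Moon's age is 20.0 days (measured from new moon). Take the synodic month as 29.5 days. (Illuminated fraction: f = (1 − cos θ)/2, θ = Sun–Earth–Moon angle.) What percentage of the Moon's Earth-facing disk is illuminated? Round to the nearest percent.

Phase angle: θ = 360°·(20.0 d)/(29.5 d) = 244.1°.
With cos θ = (-0.437), the lit fraction is (1 − (-0.437))/2 ≈ 0.719, so 72%.

72%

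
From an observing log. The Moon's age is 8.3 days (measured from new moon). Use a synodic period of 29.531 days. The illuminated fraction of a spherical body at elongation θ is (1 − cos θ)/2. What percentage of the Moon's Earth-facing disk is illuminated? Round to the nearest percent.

Elongation θ = 360° × 8.3/29.531 ≈ 101.2°.
With cos θ = (-0.194), the lit fraction is (1 − (-0.194))/2 ≈ 0.597, so 60%.

60%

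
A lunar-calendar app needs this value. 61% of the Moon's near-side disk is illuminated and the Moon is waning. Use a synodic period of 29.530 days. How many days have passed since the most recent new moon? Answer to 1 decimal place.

cos θ = 1 − 2f = -0.220, giving a principal value of 102.7°.
Waning ⇒ past full, so θ = 360° − 102.7° = 257.3°.
That fraction of the synodic month is 257.3/360 × 29.530 d ≈ 21.11 d.

21.1 days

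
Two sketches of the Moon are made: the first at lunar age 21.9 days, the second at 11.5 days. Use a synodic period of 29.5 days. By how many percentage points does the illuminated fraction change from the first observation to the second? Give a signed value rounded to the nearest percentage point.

+36 pp

θ₁ = 360° × 21.9/29.5 = 267.3°, f₁ = (1 − cos θ₁)/2 = 0.524.
θ₂ = 360° × 11.5/29.5 = 140.3°, f₂ = (1 − cos θ₂)/2 = 0.885.
Change = f₂ − f₁ = +0.361 → +36 percentage points.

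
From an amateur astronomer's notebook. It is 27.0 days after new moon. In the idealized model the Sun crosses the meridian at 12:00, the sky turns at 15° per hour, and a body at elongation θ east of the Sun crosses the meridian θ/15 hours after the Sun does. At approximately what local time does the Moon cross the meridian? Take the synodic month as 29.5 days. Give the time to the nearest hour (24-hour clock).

The Moon has covered 27.0/29.5 of its cycle, so θ ≈ 360° × 27.0/29.5 = 329.5°.
The Moon trails the Sun by θ/15 = 329.5/15 ≈ 21.97 hours.
12:00 + 21.97 h ≈ 09:58 → 10:00 to the nearest hour.

10:00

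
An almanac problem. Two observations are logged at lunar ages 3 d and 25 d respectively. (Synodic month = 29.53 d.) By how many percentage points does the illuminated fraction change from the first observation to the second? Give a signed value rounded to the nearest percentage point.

+12 percentage points

First observation: θ = 360°·3/29.53 = 36.6°, so f = 0.098.
Second observation: θ = 304.8°, f = 0.215.
Δf = 0.215 − 0.098 = +0.116, i.e. +12 pp.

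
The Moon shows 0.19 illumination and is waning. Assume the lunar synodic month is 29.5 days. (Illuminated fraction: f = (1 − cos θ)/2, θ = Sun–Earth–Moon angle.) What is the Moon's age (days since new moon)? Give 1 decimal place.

Invert f = (1 − cos θ)/2 to get cos θ = 1 − 2(0.19) = 0.620, hence θ₀ = arccos 0.620 = 51.7°.
A waning Moon lies in 180°–360°, so θ = 360° − 51.7° = 308.3°.
That fraction of the synodic month is 308.3/360 × 29.5 d ≈ 25.26 d.

25.3 days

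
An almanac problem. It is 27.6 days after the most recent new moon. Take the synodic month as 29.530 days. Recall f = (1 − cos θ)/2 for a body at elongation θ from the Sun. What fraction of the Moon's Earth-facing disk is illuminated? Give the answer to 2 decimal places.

The Moon has covered 27.6/29.530 of its cycle, so θ ≈ 360° × 27.6/29.530 = 336.5°.
With cos θ = 0.917, the lit fraction is (1 − 0.917)/2 ≈ 0.042.

0.04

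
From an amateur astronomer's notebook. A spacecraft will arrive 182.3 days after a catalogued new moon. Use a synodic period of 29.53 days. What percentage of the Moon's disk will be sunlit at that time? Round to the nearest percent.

182.3/29.53 = 6.173 lunations, so 6 complete cycles and 5.12 d into the next.
Elongation θ = 360° × 5.12/29.53 ≈ 62.4°.
Illuminated fraction = (1 − cos 62.4°)/2 = (1 − 0.463)/2 ≈ 0.268, so 27%.

27%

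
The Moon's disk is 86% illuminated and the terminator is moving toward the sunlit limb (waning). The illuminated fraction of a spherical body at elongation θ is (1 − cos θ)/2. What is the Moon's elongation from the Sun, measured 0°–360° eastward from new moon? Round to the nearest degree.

224°

cos θ = 1 − 2f = -0.720, giving a principal value of 136.1°.
A waning Moon lies in 180°–360°, so θ = 360° − 136.1° = 223.9°.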